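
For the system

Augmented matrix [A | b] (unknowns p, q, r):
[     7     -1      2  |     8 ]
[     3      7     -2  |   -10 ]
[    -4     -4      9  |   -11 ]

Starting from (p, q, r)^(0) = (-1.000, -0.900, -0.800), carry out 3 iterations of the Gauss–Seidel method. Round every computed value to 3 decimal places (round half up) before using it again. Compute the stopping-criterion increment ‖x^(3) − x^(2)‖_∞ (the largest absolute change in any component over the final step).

Iteration 1:
  p = (8 - (-1)·-0.900 - (2)·-0.800) / (7) = 1.243
  q = (-10 - (3)·1.243 - (-2)·-0.800) / (7) = -2.190
  r = (-11 - (-4)·1.243 - (-4)·-2.190) / (9) = -1.643
Iteration 2:
  p = (8 - (-1)·-2.190 - (2)·-1.643) / (7) = 1.299
  q = (-10 - (3)·1.299 - (-2)·-1.643) / (7) = -2.455
  r = (-11 - (-4)·1.299 - (-4)·-2.455) / (9) = -1.736
Iteration 3:
  p = (8 - (-1)·-2.455 - (2)·-1.736) / (7) = 1.288
  q = (-10 - (3)·1.288 - (-2)·-1.736) / (7) = -2.477
  r = (-11 - (-4)·1.288 - (-4)·-2.477) / (9) = -1.751
Change: (-0.011, -0.022, -0.015) → max |·| = 0.022

0.022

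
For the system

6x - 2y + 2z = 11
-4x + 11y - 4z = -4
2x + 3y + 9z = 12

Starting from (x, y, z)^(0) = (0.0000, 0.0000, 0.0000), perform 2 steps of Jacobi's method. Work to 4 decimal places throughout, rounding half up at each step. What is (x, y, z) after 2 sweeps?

(1.2677, 0.7879, 1.0471)

Iteration 1:
  x = (11 - (-2)·0.0000 - (2)·0.0000) / (6) = 1.8333
  y = (-4 - (-4)·0.0000 - (-4)·0.0000) / (11) = -0.3636
  z = (12 - (2)·0.0000 - (3)·0.0000) / (9) = 1.3333
Iteration 2:
  x = (11 - (-2)·-0.3636 - (2)·1.3333) / (6) = 1.2677
  y = (-4 - (-4)·1.8333 - (-4)·1.3333) / (11) = 0.7879
  z = (12 - (2)·1.8333 - (3)·-0.3636) / (9) = 1.0471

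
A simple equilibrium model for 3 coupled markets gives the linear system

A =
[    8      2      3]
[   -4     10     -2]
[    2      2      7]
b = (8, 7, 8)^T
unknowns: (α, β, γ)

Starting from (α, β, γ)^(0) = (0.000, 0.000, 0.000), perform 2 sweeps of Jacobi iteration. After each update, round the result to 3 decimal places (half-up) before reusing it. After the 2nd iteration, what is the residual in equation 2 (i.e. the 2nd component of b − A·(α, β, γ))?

-3.392

Iteration 1:
  α = (8 - (2)·0.000 - (3)·0.000) / (8) = 1.000
  β = (7 - (-4)·0.000 - (-2)·0.000) / (10) = 0.700
  γ = (8 - (2)·0.000 - (2)·0.000) / (7) = 1.143
Iteration 2:
  α = (8 - (2)·0.700 - (3)·1.143) / (8) = 0.396
  β = (7 - (-4)·1.000 - (-2)·1.143) / (10) = 1.329
  γ = (8 - (2)·1.000 - (2)·0.700) / (7) = 0.657
Residual b − A·x = (0.203, -3.392, -0.049)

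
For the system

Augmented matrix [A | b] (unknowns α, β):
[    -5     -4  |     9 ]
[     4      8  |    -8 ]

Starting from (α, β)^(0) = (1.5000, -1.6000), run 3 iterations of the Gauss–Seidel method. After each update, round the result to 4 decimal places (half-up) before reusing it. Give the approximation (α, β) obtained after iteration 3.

Iteration 1:
  α = (9 - (-4)·-1.6000) / (-5) = -0.5200
  β = (-8 - (4)·-0.5200) / (8) = -0.7400
Iteration 2:
  α = (9 - (-4)·-0.7400) / (-5) = -1.2080
  β = (-8 - (4)·-1.2080) / (8) = -0.3960
Iteration 3:
  α = (9 - (-4)·-0.3960) / (-5) = -1.4832
  β = (-8 - (4)·-1.4832) / (8) = -0.2584

(-1.4832, -0.2584)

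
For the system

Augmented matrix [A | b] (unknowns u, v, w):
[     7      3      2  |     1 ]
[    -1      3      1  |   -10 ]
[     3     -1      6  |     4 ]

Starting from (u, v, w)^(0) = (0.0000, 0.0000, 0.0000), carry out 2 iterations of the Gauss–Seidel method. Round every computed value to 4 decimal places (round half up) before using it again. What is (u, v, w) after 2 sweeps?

Iteration 1:
  u = (1 - (3)·0.0000 - (2)·0.0000) / (7) = 0.1429
  v = (-10 - (-1)·0.1429 - (1)·0.0000) / (3) = -3.2857
  w = (4 - (3)·0.1429 - (-1)·-3.2857) / (6) = 0.0476
Iteration 2:
  u = (1 - (3)·-3.2857 - (2)·0.0476) / (7) = 1.5374
  v = (-10 - (-1)·1.5374 - (1)·0.0476) / (3) = -2.8367
  w = (4 - (3)·1.5374 - (-1)·-2.8367) / (6) = -0.5748

(1.5374, -2.8367, -0.5748)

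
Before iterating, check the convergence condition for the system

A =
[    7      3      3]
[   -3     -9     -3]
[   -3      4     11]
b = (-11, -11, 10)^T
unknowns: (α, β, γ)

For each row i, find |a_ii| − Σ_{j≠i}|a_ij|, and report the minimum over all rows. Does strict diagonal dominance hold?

row 1: |7| − (3+3) = 1
row 2: |-9| − (3+3) = 3
row 3: |11| − (3+4) = 4
minimum over rows = 1 → strictly diagonally dominant (convergence guaranteed)

1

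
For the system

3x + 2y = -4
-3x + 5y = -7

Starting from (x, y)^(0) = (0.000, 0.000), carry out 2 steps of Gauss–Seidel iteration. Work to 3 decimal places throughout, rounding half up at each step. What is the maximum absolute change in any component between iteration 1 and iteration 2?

1.466

Iteration 1:
  x = (-4 - (2)·0.000) / (3) = -1.333
  y = (-7 - (-3)·-1.333) / (5) = -2.200
Iteration 2:
  x = (-4 - (2)·-2.200) / (3) = 0.133
  y = (-7 - (-3)·0.133) / (5) = -1.320
Change: (1.466, 0.880) → max |·| = 1.466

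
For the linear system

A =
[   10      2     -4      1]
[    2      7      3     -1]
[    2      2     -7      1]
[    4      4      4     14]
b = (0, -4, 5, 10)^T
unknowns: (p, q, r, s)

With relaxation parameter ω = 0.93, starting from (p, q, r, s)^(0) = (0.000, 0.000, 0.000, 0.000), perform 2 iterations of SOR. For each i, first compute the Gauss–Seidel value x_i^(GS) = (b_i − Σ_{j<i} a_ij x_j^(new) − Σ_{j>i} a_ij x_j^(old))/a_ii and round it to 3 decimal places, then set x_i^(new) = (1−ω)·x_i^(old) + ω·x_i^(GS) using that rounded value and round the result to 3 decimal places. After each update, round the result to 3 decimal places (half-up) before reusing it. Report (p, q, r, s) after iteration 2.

(-0.296, -0.033, -0.673, 1.002)

Iteration 1:
  p: GS value = (0 - (2)·0.000 - (-4)·0.000 - (1)·0.000) / (10) = 0.000;  p ← (1−ω)·0.000 + ω·0.000 = 0.000
  q: GS value = (-4 - (2)·0.000 - (3)·0.000 - (-1)·0.000) / (7) = -0.571;  q ← (1−ω)·0.000 + ω·-0.571 = -0.531
  r: GS value = (5 - (2)·0.000 - (2)·-0.531 - (1)·0.000) / (-7) = -0.866;  r ← (1−ω)·0.000 + ω·-0.866 = -0.805
  s: GS value = (10 - (4)·0.000 - (4)·-0.531 - (4)·-0.805) / (14) = 1.096;  s ← (1−ω)·0.000 + ω·1.096 = 1.019
Iteration 2:
  p: GS value = (0 - (2)·-0.531 - (-4)·-0.805 - (1)·1.019) / (10) = -0.318;  p ← (1−ω)·0.000 + ω·-0.318 = -0.296
  q: GS value = (-4 - (2)·-0.296 - (3)·-0.805 - (-1)·1.019) / (7) = 0.004;  q ← (1−ω)·-0.531 + ω·0.004 = -0.033
  r: GS value = (5 - (2)·-0.296 - (2)·-0.033 - (1)·1.019) / (-7) = -0.663;  r ← (1−ω)·-0.805 + ω·-0.663 = -0.673
  s: GS value = (10 - (4)·-0.296 - (4)·-0.033 - (4)·-0.673) / (14) = 1.001;  s ← (1−ω)·1.019 + ω·1.001 = 1.002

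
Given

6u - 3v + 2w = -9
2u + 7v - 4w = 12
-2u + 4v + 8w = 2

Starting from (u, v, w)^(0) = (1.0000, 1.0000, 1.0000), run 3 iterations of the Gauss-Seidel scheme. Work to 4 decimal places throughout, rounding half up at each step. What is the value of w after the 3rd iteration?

-1.0016

Iteration 1:
  u = (-9 - (-3)·1.0000 - (2)·1.0000) / (6) = -1.3333
  v = (12 - (2)·-1.3333 - (-4)·1.0000) / (7) = 2.6667
  w = (2 - (-2)·-1.3333 - (4)·2.6667) / (8) = -1.4167
Iteration 2:
  u = (-9 - (-3)·2.6667 - (2)·-1.4167) / (6) = 0.3056
  v = (12 - (2)·0.3056 - (-4)·-1.4167) / (7) = 0.8174
  w = (2 - (-2)·0.3056 - (4)·0.8174) / (8) = -0.0823
Iteration 3:
  u = (-9 - (-3)·0.8174 - (2)·-0.0823) / (6) = -1.0639
  v = (12 - (2)·-1.0639 - (-4)·-0.0823) / (7) = 1.9712
  w = (2 - (-2)·-1.0639 - (4)·1.9712) / (8) = -1.0016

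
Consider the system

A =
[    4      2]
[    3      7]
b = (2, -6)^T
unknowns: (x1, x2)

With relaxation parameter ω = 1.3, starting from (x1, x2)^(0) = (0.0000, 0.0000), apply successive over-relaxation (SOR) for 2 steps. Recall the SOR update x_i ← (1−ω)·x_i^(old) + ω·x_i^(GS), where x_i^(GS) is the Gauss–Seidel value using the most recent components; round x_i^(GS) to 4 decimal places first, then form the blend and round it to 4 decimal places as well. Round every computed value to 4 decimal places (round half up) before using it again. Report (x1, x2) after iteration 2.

(1.4147, -1.4595)

Iteration 1:
  x1: GS value = (2 - (2)·0.0000) / (4) = 0.5000;  x1 ← (1−ω)·0.0000 + ω·0.5000 = 0.6500
  x2: GS value = (-6 - (3)·0.6500) / (7) = -1.1357;  x2 ← (1−ω)·0.0000 + ω·-1.1357 = -1.4764
Iteration 2:
  x1: GS value = (2 - (2)·-1.4764) / (4) = 1.2382;  x1 ← (1−ω)·0.6500 + ω·1.2382 = 1.4147
  x2: GS value = (-6 - (3)·1.4147) / (7) = -1.4634;  x2 ← (1−ω)·-1.4764 + ω·-1.4634 = -1.4595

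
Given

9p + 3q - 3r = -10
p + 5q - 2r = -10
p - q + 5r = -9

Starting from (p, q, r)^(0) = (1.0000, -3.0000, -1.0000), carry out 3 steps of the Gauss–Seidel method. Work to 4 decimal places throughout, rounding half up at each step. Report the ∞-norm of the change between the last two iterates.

0.1335

Iteration 1:
  p = (-10 - (3)·-3.0000 - (-3)·-1.0000) / (9) = -0.4444
  q = (-10 - (1)·-0.4444 - (-2)·-1.0000) / (5) = -2.3111
  r = (-9 - (1)·-0.4444 - (-1)·-2.3111) / (5) = -2.1733
Iteration 2:
  p = (-10 - (3)·-2.3111 - (-3)·-2.1733) / (9) = -1.0652
  q = (-10 - (1)·-1.0652 - (-2)·-2.1733) / (5) = -2.6563
  r = (-9 - (1)·-1.0652 - (-1)·-2.6563) / (5) = -2.1182
Iteration 3:
  p = (-10 - (3)·-2.6563 - (-3)·-2.1182) / (9) = -0.9317
  q = (-10 - (1)·-0.9317 - (-2)·-2.1182) / (5) = -2.6609
  r = (-9 - (1)·-0.9317 - (-1)·-2.6609) / (5) = -2.1458
Change: (0.1335, -0.0046, -0.0276) → max |·| = 0.1335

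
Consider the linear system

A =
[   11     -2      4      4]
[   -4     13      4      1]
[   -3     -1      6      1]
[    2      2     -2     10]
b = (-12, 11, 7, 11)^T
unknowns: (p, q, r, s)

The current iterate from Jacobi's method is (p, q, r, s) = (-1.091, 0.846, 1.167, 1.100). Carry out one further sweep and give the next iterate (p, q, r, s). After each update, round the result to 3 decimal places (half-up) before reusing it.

(-1.761, 0.067, 0.579, 1.382)

One sweep:
  p = (-12 - (-2)·0.846 - (4)·1.167 - (4)·1.100) / (11) = -1.761
  q = (11 - (-4)·-1.091 - (4)·1.167 - (1)·1.100) / (13) = 0.067
  r = (7 - (-3)·-1.091 - (-1)·0.846 - (1)·1.100) / (6) = 0.579
  s = (11 - (2)·-1.091 - (2)·0.846 - (-2)·1.167) / (10) = 1.382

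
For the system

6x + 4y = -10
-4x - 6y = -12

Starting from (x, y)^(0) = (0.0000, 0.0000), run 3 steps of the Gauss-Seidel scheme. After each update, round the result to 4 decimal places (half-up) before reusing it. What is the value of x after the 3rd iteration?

-4.6625

Iteration 1:
  x = (-10 - (4)·0.0000) / (6) = -1.6667
  y = (-12 - (-4)·-1.6667) / (-6) = 3.1111
Iteration 2:
  x = (-10 - (4)·3.1111) / (6) = -3.7407
  y = (-12 - (-4)·-3.7407) / (-6) = 4.4938
Iteration 3:
  x = (-10 - (4)·4.4938) / (6) = -4.6625
  y = (-12 - (-4)·-4.6625) / (-6) = 5.1083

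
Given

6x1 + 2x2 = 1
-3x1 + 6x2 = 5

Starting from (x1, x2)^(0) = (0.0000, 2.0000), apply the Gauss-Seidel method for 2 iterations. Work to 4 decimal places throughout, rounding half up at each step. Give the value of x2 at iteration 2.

0.8194

Iteration 1:
  x1 = (1 - (2)·2.0000) / (6) = -0.5000
  x2 = (5 - (-3)·-0.5000) / (6) = 0.5833
Iteration 2:
  x1 = (1 - (2)·0.5833) / (6) = -0.0278
  x2 = (5 - (-3)·-0.0278) / (6) = 0.8194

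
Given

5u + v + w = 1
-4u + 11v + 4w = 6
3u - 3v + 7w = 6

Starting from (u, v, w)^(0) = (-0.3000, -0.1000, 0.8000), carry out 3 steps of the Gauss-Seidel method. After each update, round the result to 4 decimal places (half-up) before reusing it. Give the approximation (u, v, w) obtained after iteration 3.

(-0.0278, 0.1880, 0.9496)

Iteration 1:
  u = (1 - (1)·-0.1000 - (1)·0.8000) / (5) = 0.0600
  v = (6 - (-4)·0.0600 - (4)·0.8000) / (11) = 0.2764
  w = (6 - (3)·0.0600 - (-3)·0.2764) / (7) = 0.9499
Iteration 2:
  u = (1 - (1)·0.2764 - (1)·0.9499) / (5) = -0.0453
  v = (6 - (-4)·-0.0453 - (4)·0.9499) / (11) = 0.1836
  w = (6 - (3)·-0.0453 - (-3)·0.1836) / (7) = 0.9552
Iteration 3:
  u = (1 - (1)·0.1836 - (1)·0.9552) / (5) = -0.0278
  v = (6 - (-4)·-0.0278 - (4)·0.9552) / (11) = 0.1880
  w = (6 - (3)·-0.0278 - (-3)·0.1880) / (7) = 0.9496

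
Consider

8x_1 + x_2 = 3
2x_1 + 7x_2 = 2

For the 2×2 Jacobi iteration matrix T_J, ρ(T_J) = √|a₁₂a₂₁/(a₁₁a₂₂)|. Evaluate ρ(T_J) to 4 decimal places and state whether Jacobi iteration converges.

0.1890

a₁₂a₂₁/(a₁₁a₂₂) = (1)·(2) / ((8)·(7)) = 0.035714
ρ = √|0.035714| = √0.035714 = 0.1890
ρ < 1, so Jacobi converges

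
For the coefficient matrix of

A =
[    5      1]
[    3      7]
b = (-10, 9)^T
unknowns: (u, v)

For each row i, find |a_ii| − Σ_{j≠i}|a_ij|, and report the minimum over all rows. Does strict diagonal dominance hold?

row 1: |5| − (1) = 4
row 2: |7| − (3) = 4
minimum over rows = 4 → strictly diagonally dominant (convergence guaranteed)

4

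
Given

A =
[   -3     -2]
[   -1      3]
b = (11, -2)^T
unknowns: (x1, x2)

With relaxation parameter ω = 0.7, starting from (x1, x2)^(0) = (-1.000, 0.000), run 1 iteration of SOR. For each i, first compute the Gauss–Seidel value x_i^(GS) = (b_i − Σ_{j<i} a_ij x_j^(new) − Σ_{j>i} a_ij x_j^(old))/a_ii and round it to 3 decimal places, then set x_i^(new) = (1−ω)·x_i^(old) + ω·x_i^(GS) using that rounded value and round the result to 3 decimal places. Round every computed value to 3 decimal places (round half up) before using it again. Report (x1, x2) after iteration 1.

(-2.867, -1.135)

Iteration 1:
  x1: GS value = (11 - (-2)·0.000) / (-3) = -3.667;  x1 ← (1−ω)·-1.000 + ω·-3.667 = -2.867
  x2: GS value = (-2 - (-1)·-2.867) / (3) = -1.622;  x2 ← (1−ω)·0.000 + ω·-1.622 = -1.135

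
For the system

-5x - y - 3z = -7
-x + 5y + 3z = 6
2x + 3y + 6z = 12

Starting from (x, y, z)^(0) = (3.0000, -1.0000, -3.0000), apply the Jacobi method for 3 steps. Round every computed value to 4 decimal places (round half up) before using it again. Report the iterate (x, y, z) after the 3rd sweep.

(1.7640, 1.7160, 1.5833)

Iteration 1:
  x = (-7 - (-1)·-1.0000 - (-3)·-3.0000) / (-5) = 3.4000
  y = (6 - (-1)·3.0000 - (3)·-3.0000) / (5) = 3.6000
  z = (12 - (2)·3.0000 - (3)·-1.0000) / (6) = 1.5000
Iteration 2:
  x = (-7 - (-1)·3.6000 - (-3)·1.5000) / (-5) = -0.2200
  y = (6 - (-1)·3.4000 - (3)·1.5000) / (5) = 0.9800
  z = (12 - (2)·3.4000 - (3)·3.6000) / (6) = -0.9333
Iteration 3:
  x = (-7 - (-1)·0.9800 - (-3)·-0.9333) / (-5) = 1.7640
  y = (6 - (-1)·-0.2200 - (3)·-0.9333) / (5) = 1.7160
  z = (12 - (2)·-0.2200 - (3)·0.9800) / (6) = 1.5833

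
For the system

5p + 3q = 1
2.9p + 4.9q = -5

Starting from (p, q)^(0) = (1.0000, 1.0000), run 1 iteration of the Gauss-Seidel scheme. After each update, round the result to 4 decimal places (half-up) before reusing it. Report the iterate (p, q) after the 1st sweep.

(-0.4000, -0.7837)

Iteration 1:
  p = (1 - (3)·1.0000) / (5) = -0.4000
  q = (-5 - (2.9)·-0.4000) / (4.9) = -0.7837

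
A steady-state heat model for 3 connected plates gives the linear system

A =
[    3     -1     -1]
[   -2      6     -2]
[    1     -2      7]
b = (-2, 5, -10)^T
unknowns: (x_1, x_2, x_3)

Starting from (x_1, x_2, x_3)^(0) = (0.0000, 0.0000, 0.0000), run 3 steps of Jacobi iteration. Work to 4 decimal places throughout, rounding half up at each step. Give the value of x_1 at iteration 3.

-0.9868

Iteration 1:
  x_1 = (-2 - (-1)·0.0000 - (-1)·0.0000) / (3) = -0.6667
  x_2 = (5 - (-2)·0.0000 - (-2)·0.0000) / (6) = 0.8333
  x_3 = (-10 - (1)·0.0000 - (-2)·0.0000) / (7) = -1.4286
Iteration 2:
  x_1 = (-2 - (-1)·0.8333 - (-1)·-1.4286) / (3) = -0.8651
  x_2 = (5 - (-2)·-0.6667 - (-2)·-1.4286) / (6) = 0.1349
  x_3 = (-10 - (1)·-0.6667 - (-2)·0.8333) / (7) = -1.0952
Iteration 3:
  x_1 = (-2 - (-1)·0.1349 - (-1)·-1.0952) / (3) = -0.9868
  x_2 = (5 - (-2)·-0.8651 - (-2)·-1.0952) / (6) = 0.1799
  x_3 = (-10 - (1)·-0.8651 - (-2)·0.1349) / (7) = -1.2664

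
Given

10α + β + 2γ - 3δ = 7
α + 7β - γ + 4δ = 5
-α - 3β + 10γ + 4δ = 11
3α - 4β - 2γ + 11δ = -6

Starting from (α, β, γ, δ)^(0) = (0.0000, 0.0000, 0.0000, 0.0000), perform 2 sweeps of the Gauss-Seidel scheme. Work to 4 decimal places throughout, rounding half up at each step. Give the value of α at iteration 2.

0.2877

Iteration 1:
  α = (7 - (1)·0.0000 - (2)·0.0000 - (-3)·0.0000) / (10) = 0.7000
  β = (5 - (1)·0.7000 - (-1)·0.0000 - (4)·0.0000) / (7) = 0.6143
  γ = (11 - (-1)·0.7000 - (-3)·0.6143 - (4)·0.0000) / (10) = 1.3543
  δ = (-6 - (3)·0.7000 - (-4)·0.6143 - (-2)·1.3543) / (11) = -0.2667
Iteration 2:
  α = (7 - (1)·0.6143 - (2)·1.3543 - (-3)·-0.2667) / (10) = 0.2877
  β = (5 - (1)·0.2877 - (-1)·1.3543 - (4)·-0.2667) / (7) = 1.0191
  γ = (11 - (-1)·0.2877 - (-3)·1.0191 - (4)·-0.2667) / (10) = 1.5412
  δ = (-6 - (3)·0.2877 - (-4)·1.0191 - (-2)·1.5412) / (11) = 0.0269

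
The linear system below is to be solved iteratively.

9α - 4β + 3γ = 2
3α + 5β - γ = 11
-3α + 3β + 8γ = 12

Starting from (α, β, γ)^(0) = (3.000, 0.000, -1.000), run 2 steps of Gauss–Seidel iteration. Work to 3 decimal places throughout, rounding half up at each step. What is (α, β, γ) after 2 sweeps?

Iteration 1:
  α = (2 - (-4)·0.000 - (3)·-1.000) / (9) = 0.556
  β = (11 - (3)·0.556 - (-1)·-1.000) / (5) = 1.666
  γ = (12 - (-3)·0.556 - (3)·1.666) / (8) = 1.084
Iteration 2:
  α = (2 - (-4)·1.666 - (3)·1.084) / (9) = 0.601
  β = (11 - (3)·0.601 - (-1)·1.084) / (5) = 2.056
  γ = (12 - (-3)·0.601 - (3)·2.056) / (8) = 0.954

(0.601, 2.056, 0.954)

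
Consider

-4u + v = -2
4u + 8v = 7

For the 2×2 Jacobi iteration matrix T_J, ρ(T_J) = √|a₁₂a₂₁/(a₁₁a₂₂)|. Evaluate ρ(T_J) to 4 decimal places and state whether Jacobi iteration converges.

a₁₂a₂₁/(a₁₁a₂₂) = (1)·(4) / ((-4)·(8)) = -0.125000
ρ = √|-0.125000| = √0.125000 = 0.3536
ρ < 1, so Jacobi converges

0.3536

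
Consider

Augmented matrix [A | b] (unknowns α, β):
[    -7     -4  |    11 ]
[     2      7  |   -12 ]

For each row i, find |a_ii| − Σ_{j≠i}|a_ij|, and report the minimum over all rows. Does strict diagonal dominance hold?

row 1: |-7| − (4) = 3
row 2: |7| − (2) = 5
minimum over rows = 3 → strictly diagonally dominant (convergence guaranteed)

3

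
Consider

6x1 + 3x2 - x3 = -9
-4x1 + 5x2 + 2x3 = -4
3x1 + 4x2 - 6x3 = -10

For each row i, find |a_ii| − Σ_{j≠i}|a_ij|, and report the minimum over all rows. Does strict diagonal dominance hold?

-1

row 1: |6| − (3+1) = 2
row 2: |5| − (4+2) = -1
row 3: |-6| − (3+4) = -1
minimum over rows = -1 → not strictly diagonally dominant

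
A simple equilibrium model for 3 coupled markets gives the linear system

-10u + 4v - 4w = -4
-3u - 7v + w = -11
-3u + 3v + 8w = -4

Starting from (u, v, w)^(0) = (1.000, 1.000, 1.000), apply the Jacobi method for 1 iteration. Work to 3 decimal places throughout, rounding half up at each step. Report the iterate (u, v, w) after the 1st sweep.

Iteration 1:
  u = (-4 - (4)·1.000 - (-4)·1.000) / (-10) = 0.400
  v = (-11 - (-3)·1.000 - (1)·1.000) / (-7) = 1.286
  w = (-4 - (-3)·1.000 - (3)·1.000) / (8) = -0.500

(0.400, 1.286, -0.500)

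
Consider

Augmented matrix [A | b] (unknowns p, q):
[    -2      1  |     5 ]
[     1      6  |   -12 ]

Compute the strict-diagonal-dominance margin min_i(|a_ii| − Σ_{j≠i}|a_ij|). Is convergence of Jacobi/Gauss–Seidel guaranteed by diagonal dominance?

1

row 1: |-2| − (1) = 1
row 2: |6| − (1) = 5
minimum over rows = 1 → strictly diagonally dominant (convergence guaranteed)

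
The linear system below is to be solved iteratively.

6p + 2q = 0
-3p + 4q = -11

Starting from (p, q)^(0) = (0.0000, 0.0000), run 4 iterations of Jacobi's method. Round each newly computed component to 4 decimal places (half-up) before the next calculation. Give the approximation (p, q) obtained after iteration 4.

(0.6875, -2.0625)

Iteration 1:
  p = (0 - (2)·0.0000) / (6) = 0.0000
  q = (-11 - (-3)·0.0000) / (4) = -2.7500
Iteration 2:
  p = (0 - (2)·-2.7500) / (6) = 0.9167
  q = (-11 - (-3)·0.0000) / (4) = -2.7500
Iteration 3:
  p = (0 - (2)·-2.7500) / (6) = 0.9167
  q = (-11 - (-3)·0.9167) / (4) = -2.0625
Iteration 4:
  p = (0 - (2)·-2.0625) / (6) = 0.6875
  q = (-11 - (-3)·0.9167) / (4) = -2.0625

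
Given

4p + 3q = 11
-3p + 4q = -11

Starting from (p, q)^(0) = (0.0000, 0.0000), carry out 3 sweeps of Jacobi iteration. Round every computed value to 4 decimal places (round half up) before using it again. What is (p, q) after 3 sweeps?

(3.2656, 0.8594)

Iteration 1:
  p = (11 - (3)·0.0000) / (4) = 2.7500
  q = (-11 - (-3)·0.0000) / (4) = -2.7500
Iteration 2:
  p = (11 - (3)·-2.7500) / (4) = 4.8125
  q = (-11 - (-3)·2.7500) / (4) = -0.6875
Iteration 3:
  p = (11 - (3)·-0.6875) / (4) = 3.2656
  q = (-11 - (-3)·4.8125) / (4) = 0.8594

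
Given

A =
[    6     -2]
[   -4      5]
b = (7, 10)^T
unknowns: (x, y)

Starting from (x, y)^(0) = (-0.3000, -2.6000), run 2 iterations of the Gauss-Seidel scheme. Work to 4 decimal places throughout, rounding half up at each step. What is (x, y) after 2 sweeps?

(1.9133, 3.5306)

Iteration 1:
  x = (7 - (-2)·-2.6000) / (6) = 0.3000
  y = (10 - (-4)·0.3000) / (5) = 2.2400
Iteration 2:
  x = (7 - (-2)·2.2400) / (6) = 1.9133
  y = (10 - (-4)·1.9133) / (5) = 3.5306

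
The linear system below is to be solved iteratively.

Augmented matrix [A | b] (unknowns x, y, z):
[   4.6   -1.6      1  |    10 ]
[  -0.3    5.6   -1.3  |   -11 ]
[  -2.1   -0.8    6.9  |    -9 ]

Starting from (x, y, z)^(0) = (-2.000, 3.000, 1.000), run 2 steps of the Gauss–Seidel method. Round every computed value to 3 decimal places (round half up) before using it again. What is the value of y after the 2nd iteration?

Iteration 1:
  x = (10 - (-1.6)·3.000 - (1)·1.000) / (4.6) = 3.000
  y = (-11 - (-0.3)·3.000 - (-1.3)·1.000) / (5.6) = -1.571
  z = (-9 - (-2.1)·3.000 - (-0.8)·-1.571) / (6.9) = -0.573
Iteration 2:
  x = (10 - (-1.6)·-1.571 - (1)·-0.573) / (4.6) = 1.752
  y = (-11 - (-0.3)·1.752 - (-1.3)·-0.573) / (5.6) = -2.003
  z = (-9 - (-2.1)·1.752 - (-0.8)·-2.003) / (6.9) = -1.003

-2.003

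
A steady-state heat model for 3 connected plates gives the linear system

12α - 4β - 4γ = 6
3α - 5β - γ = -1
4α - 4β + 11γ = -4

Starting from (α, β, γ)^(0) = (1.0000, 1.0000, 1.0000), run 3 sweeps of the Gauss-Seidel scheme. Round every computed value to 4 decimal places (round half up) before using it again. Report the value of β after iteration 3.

Iteration 1:
  α = (6 - (-4)·1.0000 - (-4)·1.0000) / (12) = 1.1667
  β = (-1 - (3)·1.1667 - (-1)·1.0000) / (-5) = 0.7000
  γ = (-4 - (4)·1.1667 - (-4)·0.7000) / (11) = -0.5333
Iteration 2:
  α = (6 - (-4)·0.7000 - (-4)·-0.5333) / (12) = 0.5556
  β = (-1 - (3)·0.5556 - (-1)·-0.5333) / (-5) = 0.6400
  γ = (-4 - (4)·0.5556 - (-4)·0.6400) / (11) = -0.3329
Iteration 3:
  α = (6 - (-4)·0.6400 - (-4)·-0.3329) / (12) = 0.6024
  β = (-1 - (3)·0.6024 - (-1)·-0.3329) / (-5) = 0.6280
  γ = (-4 - (4)·0.6024 - (-4)·0.6280) / (11) = -0.3543

0.6280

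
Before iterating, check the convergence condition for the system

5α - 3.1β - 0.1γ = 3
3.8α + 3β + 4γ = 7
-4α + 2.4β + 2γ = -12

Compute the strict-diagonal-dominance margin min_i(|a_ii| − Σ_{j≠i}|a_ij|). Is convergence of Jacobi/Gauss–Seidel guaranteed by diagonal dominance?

-4.8

row 1: |5| − (3.1+0.1) = 1.8
row 2: |3| − (3.8+4) = -4.8
row 3: |2| − (4+2.4) = -4.4
minimum over rows = -4.8 → not strictly diagonally dominant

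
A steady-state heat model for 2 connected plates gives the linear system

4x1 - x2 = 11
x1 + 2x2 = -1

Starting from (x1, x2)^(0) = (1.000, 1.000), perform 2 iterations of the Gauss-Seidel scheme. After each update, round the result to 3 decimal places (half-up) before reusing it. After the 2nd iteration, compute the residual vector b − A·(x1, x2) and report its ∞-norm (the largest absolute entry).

0.375

Iteration 1:
  x1 = (11 - (-1)·1.000) / (4) = 3.000
  x2 = (-1 - (1)·3.000) / (2) = -2.000
Iteration 2:
  x1 = (11 - (-1)·-2.000) / (4) = 2.250
  x2 = (-1 - (1)·2.250) / (2) = -1.625
Residual b − A·x = (0.375, 0.000); ∞-norm = 0.375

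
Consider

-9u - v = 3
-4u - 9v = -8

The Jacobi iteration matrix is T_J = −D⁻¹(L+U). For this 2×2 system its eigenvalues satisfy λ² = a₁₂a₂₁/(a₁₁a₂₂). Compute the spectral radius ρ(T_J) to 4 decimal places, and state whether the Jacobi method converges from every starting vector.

a₁₂a₂₁/(a₁₁a₂₂) = (-1)·(-4) / ((-9)·(-9)) = 0.049383
ρ = √|0.049383| = √0.049383 = 0.2222
ρ < 1, so Jacobi converges

0.2222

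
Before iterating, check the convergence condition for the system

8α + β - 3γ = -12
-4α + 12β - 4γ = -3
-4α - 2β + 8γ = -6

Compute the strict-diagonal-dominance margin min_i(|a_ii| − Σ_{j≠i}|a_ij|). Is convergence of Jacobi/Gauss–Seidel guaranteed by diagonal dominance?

row 1: |8| − (1+3) = 4
row 2: |12| − (4+4) = 4
row 3: |8| − (4+2) = 2
minimum over rows = 2 → strictly diagonally dominant (convergence guaranteed)

2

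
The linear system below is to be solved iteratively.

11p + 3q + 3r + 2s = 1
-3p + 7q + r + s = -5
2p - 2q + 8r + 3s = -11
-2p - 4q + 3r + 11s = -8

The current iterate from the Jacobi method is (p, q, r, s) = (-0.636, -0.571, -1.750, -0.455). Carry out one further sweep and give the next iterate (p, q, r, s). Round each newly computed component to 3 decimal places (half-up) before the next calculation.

One sweep:
  p = (1 - (3)·-0.571 - (3)·-1.750 - (2)·-0.455) / (11) = 0.807
  q = (-5 - (-3)·-0.636 - (1)·-1.750 - (1)·-0.455) / (7) = -0.672
  r = (-11 - (2)·-0.636 - (-2)·-0.571 - (3)·-0.455) / (8) = -1.188
  s = (-8 - (-2)·-0.636 - (-4)·-0.571 - (3)·-1.750) / (11) = -0.573

(0.807, -0.672, -1.188, -0.573)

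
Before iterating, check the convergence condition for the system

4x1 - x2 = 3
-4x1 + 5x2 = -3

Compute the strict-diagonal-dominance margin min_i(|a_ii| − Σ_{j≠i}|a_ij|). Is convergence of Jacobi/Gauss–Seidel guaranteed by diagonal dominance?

1

row 1: |4| − (1) = 3
row 2: |5| − (4) = 1
minimum over rows = 1 → strictly diagonally dominant (convergence guaranteed)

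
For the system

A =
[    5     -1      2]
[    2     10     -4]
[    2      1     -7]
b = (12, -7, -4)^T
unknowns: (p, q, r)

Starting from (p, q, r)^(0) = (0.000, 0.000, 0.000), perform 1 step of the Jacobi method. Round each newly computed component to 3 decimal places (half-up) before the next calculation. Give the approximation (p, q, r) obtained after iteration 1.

Iteration 1:
  p = (12 - (-1)·0.000 - (2)·0.000) / (5) = 2.400
  q = (-7 - (2)·0.000 - (-4)·0.000) / (10) = -0.700
  r = (-4 - (2)·0.000 - (1)·0.000) / (-7) = 0.571

(2.400, -0.700, 0.571)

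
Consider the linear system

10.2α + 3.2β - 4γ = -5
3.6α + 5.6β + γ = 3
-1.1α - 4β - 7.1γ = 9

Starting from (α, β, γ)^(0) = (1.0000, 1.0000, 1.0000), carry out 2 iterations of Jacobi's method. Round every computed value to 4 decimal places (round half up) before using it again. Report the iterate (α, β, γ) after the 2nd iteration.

Iteration 1:
  α = (-5 - (3.2)·1.0000 - (-4)·1.0000) / (10.2) = -0.4118
  β = (3 - (3.6)·1.0000 - (1)·1.0000) / (5.6) = -0.2857
  γ = (9 - (-1.1)·1.0000 - (-4)·1.0000) / (-7.1) = -1.9859
Iteration 2:
  α = (-5 - (3.2)·-0.2857 - (-4)·-1.9859) / (10.2) = -1.1793
  β = (3 - (3.6)·-0.4118 - (1)·-1.9859) / (5.6) = 1.1551
  γ = (9 - (-1.1)·-0.4118 - (-4)·-0.2857) / (-7.1) = -1.0428

(-1.1793, 1.1551, -1.0428)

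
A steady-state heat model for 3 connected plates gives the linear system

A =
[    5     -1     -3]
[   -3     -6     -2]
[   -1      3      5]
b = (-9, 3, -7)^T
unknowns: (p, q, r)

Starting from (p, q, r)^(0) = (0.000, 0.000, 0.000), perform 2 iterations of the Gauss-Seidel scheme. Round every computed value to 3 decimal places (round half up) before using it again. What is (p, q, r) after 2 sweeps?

(-2.920, 1.627, -2.960)

Iteration 1:
  p = (-9 - (-1)·0.000 - (-3)·0.000) / (5) = -1.800
  q = (3 - (-3)·-1.800 - (-2)·0.000) / (-6) = 0.400
  r = (-7 - (-1)·-1.800 - (3)·0.400) / (5) = -2.000
Iteration 2:
  p = (-9 - (-1)·0.400 - (-3)·-2.000) / (5) = -2.920
  q = (3 - (-3)·-2.920 - (-2)·-2.000) / (-6) = 1.627
  r = (-7 - (-1)·-2.920 - (3)·1.627) / (5) = -2.960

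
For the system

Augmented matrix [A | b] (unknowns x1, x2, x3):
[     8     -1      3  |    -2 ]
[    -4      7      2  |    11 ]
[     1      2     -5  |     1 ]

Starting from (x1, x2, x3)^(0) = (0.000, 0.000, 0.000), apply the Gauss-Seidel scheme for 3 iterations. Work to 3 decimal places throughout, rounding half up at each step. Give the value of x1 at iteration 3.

Iteration 1:
  x1 = (-2 - (-1)·0.000 - (3)·0.000) / (8) = -0.250
  x2 = (11 - (-4)·-0.250 - (2)·0.000) / (7) = 1.429
  x3 = (1 - (1)·-0.250 - (2)·1.429) / (-5) = 0.322
Iteration 2:
  x1 = (-2 - (-1)·1.429 - (3)·0.322) / (8) = -0.192
  x2 = (11 - (-4)·-0.192 - (2)·0.322) / (7) = 1.370
  x3 = (1 - (1)·-0.192 - (2)·1.370) / (-5) = 0.310
Iteration 3:
  x1 = (-2 - (-1)·1.370 - (3)·0.310) / (8) = -0.195
  x2 = (11 - (-4)·-0.195 - (2)·0.310) / (7) = 1.371
  x3 = (1 - (1)·-0.195 - (2)·1.371) / (-5) = 0.309

-0.195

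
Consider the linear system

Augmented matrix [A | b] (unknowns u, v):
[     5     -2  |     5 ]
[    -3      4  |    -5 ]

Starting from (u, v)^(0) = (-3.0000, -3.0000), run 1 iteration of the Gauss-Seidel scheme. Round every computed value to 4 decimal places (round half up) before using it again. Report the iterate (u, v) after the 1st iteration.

(-0.2000, -1.4000)

Iteration 1:
  u = (5 - (-2)·-3.0000) / (5) = -0.2000
  v = (-5 - (-3)·-0.2000) / (4) = -1.4000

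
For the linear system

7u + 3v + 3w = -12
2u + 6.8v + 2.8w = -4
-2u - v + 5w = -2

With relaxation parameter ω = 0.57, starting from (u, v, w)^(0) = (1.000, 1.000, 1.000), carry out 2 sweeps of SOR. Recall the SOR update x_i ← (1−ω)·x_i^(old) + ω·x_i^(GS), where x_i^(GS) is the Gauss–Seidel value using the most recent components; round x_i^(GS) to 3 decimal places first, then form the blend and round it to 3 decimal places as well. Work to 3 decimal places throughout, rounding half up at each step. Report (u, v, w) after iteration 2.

Iteration 1:
  u: GS value = (-12 - (3)·1.000 - (3)·1.000) / (7) = -2.571;  u ← (1−ω)·1.000 + ω·-2.571 = -1.035
  v: GS value = (-4 - (2)·-1.035 - (2.8)·1.000) / (6.8) = -0.696;  v ← (1−ω)·1.000 + ω·-0.696 = 0.033
  w: GS value = (-2 - (-2)·-1.035 - (-1)·0.033) / (5) = -0.807;  w ← (1−ω)·1.000 + ω·-0.807 = -0.030
Iteration 2:
  u: GS value = (-12 - (3)·0.033 - (3)·-0.030) / (7) = -1.716;  u ← (1−ω)·-1.035 + ω·-1.716 = -1.423
  v: GS value = (-4 - (2)·-1.423 - (2.8)·-0.030) / (6.8) = -0.157;  v ← (1−ω)·0.033 + ω·-0.157 = -0.075
  w: GS value = (-2 - (-2)·-1.423 - (-1)·-0.075) / (5) = -0.984;  w ← (1−ω)·-0.030 + ω·-0.984 = -0.574

(-1.423, -0.075, -0.574)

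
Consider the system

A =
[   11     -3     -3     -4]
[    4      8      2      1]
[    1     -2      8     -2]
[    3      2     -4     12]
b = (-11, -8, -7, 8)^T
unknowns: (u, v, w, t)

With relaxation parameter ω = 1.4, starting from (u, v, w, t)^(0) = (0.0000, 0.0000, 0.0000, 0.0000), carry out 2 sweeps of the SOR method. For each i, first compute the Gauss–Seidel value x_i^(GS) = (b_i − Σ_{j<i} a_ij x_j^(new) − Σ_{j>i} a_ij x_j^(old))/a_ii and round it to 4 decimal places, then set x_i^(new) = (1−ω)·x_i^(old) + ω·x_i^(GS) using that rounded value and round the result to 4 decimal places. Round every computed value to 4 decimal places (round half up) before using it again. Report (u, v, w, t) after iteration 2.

(-0.9239, -0.3650, -0.3919, 0.7608)

Iteration 1:
  u: GS value = (-11 - (-3)·0.0000 - (-3)·0.0000 - (-4)·0.0000) / (11) = -1.0000;  u ← (1−ω)·0.0000 + ω·-1.0000 = -1.4000
  v: GS value = (-8 - (4)·-1.4000 - (2)·0.0000 - (1)·0.0000) / (8) = -0.3000;  v ← (1−ω)·0.0000 + ω·-0.3000 = -0.4200
  w: GS value = (-7 - (1)·-1.4000 - (-2)·-0.4200 - (-2)·0.0000) / (8) = -0.8050;  w ← (1−ω)·0.0000 + ω·-0.8050 = -1.1270
  t: GS value = (8 - (3)·-1.4000 - (2)·-0.4200 - (-4)·-1.1270) / (12) = 0.7110;  t ← (1−ω)·0.0000 + ω·0.7110 = 0.9954
Iteration 2:
  u: GS value = (-11 - (-3)·-0.4200 - (-3)·-1.1270 - (-4)·0.9954) / (11) = -1.0599;  u ← (1−ω)·-1.4000 + ω·-1.0599 = -0.9239
  v: GS value = (-8 - (4)·-0.9239 - (2)·-1.1270 - (1)·0.9954) / (8) = -0.3807;  v ← (1−ω)·-0.4200 + ω·-0.3807 = -0.3650
  w: GS value = (-7 - (1)·-0.9239 - (-2)·-0.3650 - (-2)·0.9954) / (8) = -0.6019;  w ← (1−ω)·-1.1270 + ω·-0.6019 = -0.3919
  t: GS value = (8 - (3)·-0.9239 - (2)·-0.3650 - (-4)·-0.3919) / (12) = 0.8278;  t ← (1−ω)·0.9954 + ω·0.8278 = 0.7608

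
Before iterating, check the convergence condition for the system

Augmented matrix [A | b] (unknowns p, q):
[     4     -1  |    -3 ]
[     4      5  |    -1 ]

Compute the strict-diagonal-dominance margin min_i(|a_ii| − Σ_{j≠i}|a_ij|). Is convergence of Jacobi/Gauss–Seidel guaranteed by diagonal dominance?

row 1: |4| − (1) = 3
row 2: |5| − (4) = 1
minimum over rows = 1 → strictly diagonally dominant (convergence guaranteed)

1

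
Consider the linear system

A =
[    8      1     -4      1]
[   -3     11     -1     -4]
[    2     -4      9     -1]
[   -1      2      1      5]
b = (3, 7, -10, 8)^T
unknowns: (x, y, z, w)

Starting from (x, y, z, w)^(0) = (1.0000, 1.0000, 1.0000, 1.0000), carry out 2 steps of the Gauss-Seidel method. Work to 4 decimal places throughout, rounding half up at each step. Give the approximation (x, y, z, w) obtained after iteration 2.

(-0.2388, 1.0045, -0.4631, 1.2431)

Iteration 1:
  x = (3 - (1)·1.0000 - (-4)·1.0000 - (1)·1.0000) / (8) = 0.6250
  y = (7 - (-3)·0.6250 - (-1)·1.0000 - (-4)·1.0000) / (11) = 1.2614
  z = (-10 - (2)·0.6250 - (-4)·1.2614 - (-1)·1.0000) / (9) = -0.5783
  w = (8 - (-1)·0.6250 - (2)·1.2614 - (1)·-0.5783) / (5) = 1.3361
Iteration 2:
  x = (3 - (1)·1.2614 - (-4)·-0.5783 - (1)·1.3361) / (8) = -0.2388
  y = (7 - (-3)·-0.2388 - (-1)·-0.5783 - (-4)·1.3361) / (11) = 1.0045
  z = (-10 - (2)·-0.2388 - (-4)·1.0045 - (-1)·1.3361) / (9) = -0.4631
  w = (8 - (-1)·-0.2388 - (2)·1.0045 - (1)·-0.4631) / (5) = 1.2431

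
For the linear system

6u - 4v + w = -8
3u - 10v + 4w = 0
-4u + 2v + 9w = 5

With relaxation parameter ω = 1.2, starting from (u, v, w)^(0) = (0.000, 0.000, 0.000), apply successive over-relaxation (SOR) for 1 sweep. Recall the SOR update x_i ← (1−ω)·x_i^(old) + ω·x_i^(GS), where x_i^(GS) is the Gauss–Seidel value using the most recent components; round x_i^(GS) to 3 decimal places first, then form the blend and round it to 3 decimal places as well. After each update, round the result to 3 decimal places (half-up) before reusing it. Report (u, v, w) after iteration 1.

(-1.600, -0.576, -0.034)

Iteration 1:
  u: GS value = (-8 - (-4)·0.000 - (1)·0.000) / (6) = -1.333;  u ← (1−ω)·0.000 + ω·-1.333 = -1.600
  v: GS value = (0 - (3)·-1.600 - (4)·0.000) / (-10) = -0.480;  v ← (1−ω)·0.000 + ω·-0.480 = -0.576
  w: GS value = (5 - (-4)·-1.600 - (2)·-0.576) / (9) = -0.028;  w ← (1−ω)·0.000 + ω·-0.028 = -0.034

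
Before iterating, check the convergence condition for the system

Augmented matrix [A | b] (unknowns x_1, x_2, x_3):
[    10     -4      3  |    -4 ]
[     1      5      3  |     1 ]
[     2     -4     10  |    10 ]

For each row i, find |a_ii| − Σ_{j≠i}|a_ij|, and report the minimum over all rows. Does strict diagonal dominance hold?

row 1: |10| − (4+3) = 3
row 2: |5| − (1+3) = 1
row 3: |10| − (2+4) = 4
minimum over rows = 1 → strictly diagonally dominant (convergence guaranteed)

1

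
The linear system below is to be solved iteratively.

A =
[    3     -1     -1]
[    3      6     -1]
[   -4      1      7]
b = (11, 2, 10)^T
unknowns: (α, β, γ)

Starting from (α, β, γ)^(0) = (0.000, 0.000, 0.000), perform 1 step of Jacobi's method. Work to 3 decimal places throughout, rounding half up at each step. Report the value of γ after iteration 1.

Iteration 1:
  α = (11 - (-1)·0.000 - (-1)·0.000) / (3) = 3.667
  β = (2 - (3)·0.000 - (-1)·0.000) / (6) = 0.333
  γ = (10 - (-4)·0.000 - (1)·0.000) / (7) = 1.429

1.429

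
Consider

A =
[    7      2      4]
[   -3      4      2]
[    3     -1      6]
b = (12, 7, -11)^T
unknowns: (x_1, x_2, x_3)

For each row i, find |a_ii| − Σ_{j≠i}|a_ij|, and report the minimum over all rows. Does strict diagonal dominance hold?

-1

row 1: |7| − (2+4) = 1
row 2: |4| − (3+2) = -1
row 3: |6| − (3+1) = 2
minimum over rows = -1 → not strictly diagonally dominant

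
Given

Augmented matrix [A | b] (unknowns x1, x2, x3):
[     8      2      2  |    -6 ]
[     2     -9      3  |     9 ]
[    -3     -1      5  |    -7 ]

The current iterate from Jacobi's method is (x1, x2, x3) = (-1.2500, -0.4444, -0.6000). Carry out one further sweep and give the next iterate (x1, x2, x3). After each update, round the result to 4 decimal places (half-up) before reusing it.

One sweep:
  x1 = (-6 - (2)·-0.4444 - (2)·-0.6000) / (8) = -0.4889
  x2 = (9 - (2)·-1.2500 - (3)·-0.6000) / (-9) = -1.4778
  x3 = (-7 - (-3)·-1.2500 - (-1)·-0.4444) / (5) = -2.2389

(-0.4889, -1.4778, -2.2389)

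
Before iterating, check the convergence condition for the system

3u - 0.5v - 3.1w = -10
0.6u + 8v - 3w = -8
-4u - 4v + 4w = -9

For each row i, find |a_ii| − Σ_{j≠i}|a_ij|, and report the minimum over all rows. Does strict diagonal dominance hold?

row 1: |3| − (0.5+3.1) = -0.6
row 2: |8| − (0.6+3) = 4.4
row 3: |4| − (4+4) = -4
minimum over rows = -4 → not strictly diagonally dominant

-4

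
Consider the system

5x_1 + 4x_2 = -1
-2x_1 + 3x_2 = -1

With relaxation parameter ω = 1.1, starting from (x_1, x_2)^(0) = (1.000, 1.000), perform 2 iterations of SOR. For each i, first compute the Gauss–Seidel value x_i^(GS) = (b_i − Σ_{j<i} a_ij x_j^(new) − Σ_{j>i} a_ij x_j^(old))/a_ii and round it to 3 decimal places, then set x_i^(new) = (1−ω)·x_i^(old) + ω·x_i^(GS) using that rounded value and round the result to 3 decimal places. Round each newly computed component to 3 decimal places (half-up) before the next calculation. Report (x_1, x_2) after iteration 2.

Iteration 1:
  x_1: GS value = (-1 - (4)·1.000) / (5) = -1.000;  x_1 ← (1−ω)·1.000 + ω·-1.000 = -1.200
  x_2: GS value = (-1 - (-2)·-1.200) / (3) = -1.133;  x_2 ← (1−ω)·1.000 + ω·-1.133 = -1.346
Iteration 2:
  x_1: GS value = (-1 - (4)·-1.346) / (5) = 0.877;  x_1 ← (1−ω)·-1.200 + ω·0.877 = 1.085
  x_2: GS value = (-1 - (-2)·1.085) / (3) = 0.390;  x_2 ← (1−ω)·-1.346 + ω·0.390 = 0.564

(1.085, 0.564)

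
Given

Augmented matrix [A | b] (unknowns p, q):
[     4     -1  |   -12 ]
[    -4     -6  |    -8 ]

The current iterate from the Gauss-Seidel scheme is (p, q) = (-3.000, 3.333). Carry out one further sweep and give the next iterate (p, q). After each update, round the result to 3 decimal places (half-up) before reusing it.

(-2.167, 2.778)

One sweep:
  p = (-12 - (-1)·3.333) / (4) = -2.167
  q = (-8 - (-4)·-2.167) / (-6) = 2.778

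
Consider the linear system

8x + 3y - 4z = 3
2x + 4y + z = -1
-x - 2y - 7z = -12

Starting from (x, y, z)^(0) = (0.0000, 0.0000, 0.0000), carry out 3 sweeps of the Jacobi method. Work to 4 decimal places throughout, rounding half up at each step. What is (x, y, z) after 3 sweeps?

Iteration 1:
  x = (3 - (3)·0.0000 - (-4)·0.0000) / (8) = 0.3750
  y = (-1 - (2)·0.0000 - (1)·0.0000) / (4) = -0.2500
  z = (-12 - (-1)·0.0000 - (-2)·0.0000) / (-7) = 1.7143
Iteration 2:
  x = (3 - (3)·-0.2500 - (-4)·1.7143) / (8) = 1.3259
  y = (-1 - (2)·0.3750 - (1)·1.7143) / (4) = -0.8661
  z = (-12 - (-1)·0.3750 - (-2)·-0.2500) / (-7) = 1.7321
Iteration 3:
  x = (3 - (3)·-0.8661 - (-4)·1.7321) / (8) = 1.5658
  y = (-1 - (2)·1.3259 - (1)·1.7321) / (4) = -1.3460
  z = (-12 - (-1)·1.3259 - (-2)·-0.8661) / (-7) = 1.7723

(1.5658, -1.3460, 1.7723)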